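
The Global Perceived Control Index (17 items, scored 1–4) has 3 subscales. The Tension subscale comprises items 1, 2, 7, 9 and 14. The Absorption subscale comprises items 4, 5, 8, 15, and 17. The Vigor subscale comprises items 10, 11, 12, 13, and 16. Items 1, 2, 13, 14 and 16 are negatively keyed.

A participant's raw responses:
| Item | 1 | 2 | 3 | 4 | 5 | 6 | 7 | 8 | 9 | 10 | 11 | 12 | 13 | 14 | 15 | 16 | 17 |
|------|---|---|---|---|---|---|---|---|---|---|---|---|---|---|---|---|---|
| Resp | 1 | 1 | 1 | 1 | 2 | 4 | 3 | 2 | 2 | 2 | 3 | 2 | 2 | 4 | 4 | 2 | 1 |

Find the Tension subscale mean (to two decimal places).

Tension items: 1, 2, 7, 9, 14.
Of these, items 1, 2, and 14 are negatively keyed; on a 1–4 scale, reversed = 5 − raw.
  item 1: 5 − 1 = 4
  item 2: 5 − 1 = 4
  item 7: 3
  item 9: 2
  item 14: 5 − 4 = 1
Sum = 4 + 4 + 3 + 2 + 1 = 14
Mean = 14 / 5 = 2.80

2.80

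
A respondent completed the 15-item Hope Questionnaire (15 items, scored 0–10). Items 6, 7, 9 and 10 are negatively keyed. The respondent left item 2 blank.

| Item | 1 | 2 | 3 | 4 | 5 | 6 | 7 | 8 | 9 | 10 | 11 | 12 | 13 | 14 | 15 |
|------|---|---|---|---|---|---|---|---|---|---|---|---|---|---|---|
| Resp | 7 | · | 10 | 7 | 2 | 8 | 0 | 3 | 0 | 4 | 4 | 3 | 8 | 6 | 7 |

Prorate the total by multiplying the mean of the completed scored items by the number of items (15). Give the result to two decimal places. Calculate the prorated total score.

91.07

Reverse-coded (reverse-coded value = 10 − response):
  item 6: 10 − 8 = 2
  item 7: 10 − 0 = 10
  item 9: 10 − 0 = 10
  item 10: 10 − 4 = 6
Completed scored items (14 of 15): 7, 10, 7, 2, 2, 10, 3, 10, 6, 4, 3, 8, 6, 7; sum = 85.
Person mean = 85 / 14 ≈ 6.0714
Prorated total = (85 / 14) × 15 = 91.07 (to 2 dp)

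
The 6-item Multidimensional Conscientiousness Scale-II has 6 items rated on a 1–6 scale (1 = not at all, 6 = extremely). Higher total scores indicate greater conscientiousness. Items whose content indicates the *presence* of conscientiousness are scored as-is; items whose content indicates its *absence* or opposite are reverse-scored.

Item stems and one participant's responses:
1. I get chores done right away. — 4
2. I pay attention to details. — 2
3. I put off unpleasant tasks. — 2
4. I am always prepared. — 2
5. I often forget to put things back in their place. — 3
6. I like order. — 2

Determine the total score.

19

Items 3, 5 describe the absence/opposite of conscientiousness → reverse-score.
reversed = (1+6) − raw = 7 − raw.
  item 1: 4
  item 2: 2
  item 3: 7 − 2 = 5
  item 4: 2
  item 5: 7 − 3 = 4
  item 6: 2
Total = 4 + 2 + 5 + 2 + 4 + 2 = 19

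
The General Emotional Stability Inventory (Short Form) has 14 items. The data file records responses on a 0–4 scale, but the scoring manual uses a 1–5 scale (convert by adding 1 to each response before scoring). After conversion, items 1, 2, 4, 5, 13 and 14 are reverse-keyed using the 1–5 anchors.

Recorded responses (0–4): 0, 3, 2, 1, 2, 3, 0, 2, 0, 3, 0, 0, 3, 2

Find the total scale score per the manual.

37

Convert to 1–5: 1, 4, 3, 2, 3, 4, 1, 3, 1, 4, 1, 1, 4, 3
Reverse-coded (reversed = (1+5) − raw = 6 − raw):
  item 1: 6 − 1 = 5
  item 2: 6 − 4 = 2
  item 4: 6 − 2 = 4
  item 5: 6 − 3 = 3
  item 13: 6 − 4 = 2
  item 14: 6 − 3 = 3
Scored: 5, 2, 3, 4, 3, 4, 1, 3, 1, 4, 1, 1, 2, 3
Total = 37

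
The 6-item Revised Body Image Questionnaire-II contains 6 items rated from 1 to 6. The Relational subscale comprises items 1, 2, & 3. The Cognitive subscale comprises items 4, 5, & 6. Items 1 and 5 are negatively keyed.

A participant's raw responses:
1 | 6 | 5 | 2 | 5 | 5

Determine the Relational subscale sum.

17

Relational items: 1, 2, 3.
Of these, item 1 is negatively keyed; on a 1–6 scale, reversed = 7 − raw.
  item 1: 7 − 1 = 6
  item 2: 6
  item 3: 5
Sum = 6 + 6 + 5 = 17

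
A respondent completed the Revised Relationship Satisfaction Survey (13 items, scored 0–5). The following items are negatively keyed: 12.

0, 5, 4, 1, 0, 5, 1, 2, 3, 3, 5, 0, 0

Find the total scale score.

Negatively keyed items use 5 − raw:
  item 12: 5 − 0 = 5
After reverse-coding: 0, 5, 4, 1, 0, 5, 1, 2, 3, 3, 5, 5, 0
Total = 0 + 5 + 4 + 1 + 0 + 5 + 1 + 2 + 3 + 3 + 5 + 5 + 0 = 34

34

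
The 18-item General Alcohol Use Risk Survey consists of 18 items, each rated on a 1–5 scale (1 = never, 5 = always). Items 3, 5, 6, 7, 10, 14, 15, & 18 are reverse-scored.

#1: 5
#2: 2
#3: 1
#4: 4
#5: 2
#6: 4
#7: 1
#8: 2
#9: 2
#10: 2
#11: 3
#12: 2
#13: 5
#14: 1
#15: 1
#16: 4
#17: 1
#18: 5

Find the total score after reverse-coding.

61

Raw sum = 47. Reverse-scored items: 3, 5, 6, 7, 10, 14, 15, 18; their raw sum = 17.
Each reversal replaces raw with 6 − raw, changing the total by 6 − 2·raw per item.
Total = 47 + 8·6 − 2·17 = 47 + 48 − 34 = 61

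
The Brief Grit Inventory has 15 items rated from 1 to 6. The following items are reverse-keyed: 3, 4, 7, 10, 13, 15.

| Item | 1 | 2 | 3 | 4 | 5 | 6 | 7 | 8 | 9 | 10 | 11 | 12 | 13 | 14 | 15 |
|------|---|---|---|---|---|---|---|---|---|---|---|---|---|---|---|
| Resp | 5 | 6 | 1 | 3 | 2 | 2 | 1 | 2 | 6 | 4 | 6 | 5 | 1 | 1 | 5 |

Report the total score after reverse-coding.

62

Reversing items 3, 4, 7, 10, 13, & 15 with 7 − raw:
Total = 5 + 6 + (7−1) + (7−3) + 2 + 2 + (7−1) + 2 + 6 + (7−4) + 6 + 5 + (7−1) + 1 + (7−5)
      = 5 + 6 + 6 + 4 + 2 + 2 + 6 + 2 + 6 + 3 + 6 + 5 + 6 + 1 + 2 = 62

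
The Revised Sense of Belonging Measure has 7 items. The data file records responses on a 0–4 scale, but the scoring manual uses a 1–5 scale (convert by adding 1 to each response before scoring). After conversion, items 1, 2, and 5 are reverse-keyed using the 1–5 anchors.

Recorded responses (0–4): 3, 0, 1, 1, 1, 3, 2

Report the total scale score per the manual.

Convert to 1–5: 4, 1, 2, 2, 2, 4, 3
Reverse-coded (reversed = (1+5) − raw = 6 − raw):
  item 1: 6 − 4 = 2
  item 2: 6 − 1 = 5
  item 5: 6 − 2 = 4
Scored: 2, 5, 2, 2, 4, 4, 3
Total = 22

22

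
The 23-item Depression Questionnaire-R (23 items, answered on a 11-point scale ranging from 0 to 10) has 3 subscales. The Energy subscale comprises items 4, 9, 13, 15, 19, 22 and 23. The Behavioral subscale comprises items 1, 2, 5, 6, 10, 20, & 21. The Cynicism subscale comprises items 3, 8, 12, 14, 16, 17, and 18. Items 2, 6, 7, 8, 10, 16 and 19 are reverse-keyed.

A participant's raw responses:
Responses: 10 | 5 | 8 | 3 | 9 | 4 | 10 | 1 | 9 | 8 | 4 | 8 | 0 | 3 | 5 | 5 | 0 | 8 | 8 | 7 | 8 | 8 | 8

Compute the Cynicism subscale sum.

Cynicism items: 3, 8, 12, 14, 16, 17, 18.
Of these, items 8 and 16 are reverse-keyed; on a 0–10 scale, reversed = 10 − raw.
  item 3: 8
  item 8: 10 − 1 = 9
  item 12: 8
  item 14: 3
  item 16: 10 − 5 = 5
  item 17: 0
  item 18: 8
Sum = 8 + 9 + 8 + 3 + 5 + 0 + 8 = 41

41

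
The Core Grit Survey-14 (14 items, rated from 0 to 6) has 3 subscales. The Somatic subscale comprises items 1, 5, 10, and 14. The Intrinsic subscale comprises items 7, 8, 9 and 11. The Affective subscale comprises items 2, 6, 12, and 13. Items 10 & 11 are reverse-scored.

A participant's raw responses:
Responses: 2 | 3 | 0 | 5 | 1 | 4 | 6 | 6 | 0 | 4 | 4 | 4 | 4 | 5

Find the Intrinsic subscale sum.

14

Intrinsic items: 7, 8, 9, 11.
Of these, item 11 is reverse-scored; reversed = (0+6) − raw = 6 − raw.
  item 7: 6
  item 8: 6
  item 9: 0
  item 11: 6 − 4 = 2
Sum = 6 + 6 + 0 + 2 = 14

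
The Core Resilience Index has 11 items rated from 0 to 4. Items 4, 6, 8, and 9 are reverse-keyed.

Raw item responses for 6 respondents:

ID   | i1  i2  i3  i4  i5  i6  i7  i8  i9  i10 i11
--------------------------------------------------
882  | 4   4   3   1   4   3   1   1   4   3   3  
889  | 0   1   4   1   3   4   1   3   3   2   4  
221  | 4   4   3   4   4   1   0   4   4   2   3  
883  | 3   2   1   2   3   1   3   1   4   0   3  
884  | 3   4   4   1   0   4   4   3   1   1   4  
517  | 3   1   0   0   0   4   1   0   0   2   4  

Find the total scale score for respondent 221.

Respondent 221 raw: 4, 4, 3, 4, 4, 1, 0, 4, 4, 2, 3.
Reverse-coded (on a 0–4 scale, reversed = 4 − raw):
  item 1: 4
  item 2: 4
  item 3: 3
  item 4: 4 − 4 = 0
  item 5: 4
  item 6: 4 − 1 = 3
  item 7: 0
  item 8: 4 − 4 = 0
  item 9: 4 − 4 = 0
  item 10: 2
  item 11: 3
Sum = 4 + 4 + 3 + 0 + 4 + 3 + 0 + 0 + 0 + 2 + 3 = 23

23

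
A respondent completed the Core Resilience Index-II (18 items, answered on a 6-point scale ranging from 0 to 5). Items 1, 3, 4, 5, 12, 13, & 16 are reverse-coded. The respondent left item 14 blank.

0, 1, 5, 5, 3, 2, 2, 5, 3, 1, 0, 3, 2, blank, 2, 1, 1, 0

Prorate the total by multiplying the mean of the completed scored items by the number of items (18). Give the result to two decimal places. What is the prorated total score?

Reverse-coded (on a 0–5 scale, reversed = 5 − raw):
  item 1: 5 − 0 = 5
  item 3: 5 − 5 = 0
  item 4: 5 − 5 = 0
  item 5: 5 − 3 = 2
  item 12: 5 − 3 = 2
  item 13: 5 − 2 = 3
  item 16: 5 − 1 = 4
Completed scored items (17 of 18): 5, 1, 0, 0, 2, 2, 2, 5, 3, 1, 0, 2, 3, 2, 4, 1, 0; sum = 33.
Person mean = 33 / 17 ≈ 1.9412
Prorated total = (33 / 17) × 18 = 34.94 (to 2 dp)

34.94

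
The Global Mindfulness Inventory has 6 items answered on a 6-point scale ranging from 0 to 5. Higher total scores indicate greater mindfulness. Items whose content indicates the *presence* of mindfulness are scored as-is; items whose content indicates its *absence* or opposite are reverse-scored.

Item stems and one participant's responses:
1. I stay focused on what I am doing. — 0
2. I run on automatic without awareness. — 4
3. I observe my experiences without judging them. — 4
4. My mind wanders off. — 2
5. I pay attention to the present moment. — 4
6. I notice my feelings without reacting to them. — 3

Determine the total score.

Items 2, 4 describe the absence/opposite of mindfulness → reverse-score.
on a 0–5 scale, reversed = 5 − raw.
  item 1: 0
  item 2: 5 − 4 = 1
  item 3: 4
  item 4: 5 − 2 = 3
  item 5: 4
  item 6: 3
Total = 0 + 1 + 4 + 3 + 4 + 3 = 15

15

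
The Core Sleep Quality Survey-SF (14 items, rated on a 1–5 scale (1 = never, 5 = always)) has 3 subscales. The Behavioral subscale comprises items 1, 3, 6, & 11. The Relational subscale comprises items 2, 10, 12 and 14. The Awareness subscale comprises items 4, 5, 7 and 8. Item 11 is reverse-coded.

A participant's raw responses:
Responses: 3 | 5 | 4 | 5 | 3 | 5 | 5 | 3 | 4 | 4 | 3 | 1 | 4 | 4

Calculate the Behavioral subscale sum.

15

Behavioral items: 1, 3, 6, 11.
Of these, item 11 is reverse-coded; reverse-coded value = 6 − response.
  item 1: 3
  item 3: 4
  item 6: 5
  item 11: 6 − 3 = 3
Sum = 3 + 4 + 5 + 3 = 15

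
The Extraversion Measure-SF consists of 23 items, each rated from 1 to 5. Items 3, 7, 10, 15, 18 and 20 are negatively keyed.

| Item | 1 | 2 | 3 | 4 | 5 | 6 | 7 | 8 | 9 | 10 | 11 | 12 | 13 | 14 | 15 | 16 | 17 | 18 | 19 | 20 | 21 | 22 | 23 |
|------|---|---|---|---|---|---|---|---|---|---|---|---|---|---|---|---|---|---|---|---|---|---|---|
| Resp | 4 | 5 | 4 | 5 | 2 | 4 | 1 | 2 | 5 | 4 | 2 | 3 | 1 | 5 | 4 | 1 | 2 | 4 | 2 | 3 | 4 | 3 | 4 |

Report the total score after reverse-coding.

Apply reverse scoring (reversed = (1+5) − raw = 6 − raw):
  item 3: 6 − 4 = 2
  item 7: 6 − 1 = 5
  item 10: 6 − 4 = 2
  item 15: 6 − 4 = 2
  item 18: 6 − 4 = 2
  item 20: 6 − 3 = 3
Scored items: 4, 5, 2, 5, 2, 4, 5, 2, 5, 2, 2, 3, 1, 5, 2, 1, 2, 2, 2, 3, 4, 3, 4
Total = 4 + 5 + 2 + 5 + 2 + 4 + 5 + 2 + 5 + 2 + 2 + 3 + 1 + 5 + 2 + 1 + 2 + 2 + 2 + 3 + 4 + 3 + 4 = 70

70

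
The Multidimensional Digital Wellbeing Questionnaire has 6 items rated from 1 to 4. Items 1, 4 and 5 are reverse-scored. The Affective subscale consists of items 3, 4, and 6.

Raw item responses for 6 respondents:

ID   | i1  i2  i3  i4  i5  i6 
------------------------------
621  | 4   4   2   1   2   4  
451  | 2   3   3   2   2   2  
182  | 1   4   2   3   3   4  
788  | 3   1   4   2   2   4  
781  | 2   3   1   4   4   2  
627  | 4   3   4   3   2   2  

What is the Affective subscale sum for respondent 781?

4

Respondent 781 raw: 2, 3, 1, 4, 4, 2.
Affective items: 3, 4, 6.
Reverse-coded (reverse-coded value = 5 − response):
  item 3: 1
  item 4: 5 − 4 = 1
  item 6: 2
Sum = 1 + 1 + 2 = 4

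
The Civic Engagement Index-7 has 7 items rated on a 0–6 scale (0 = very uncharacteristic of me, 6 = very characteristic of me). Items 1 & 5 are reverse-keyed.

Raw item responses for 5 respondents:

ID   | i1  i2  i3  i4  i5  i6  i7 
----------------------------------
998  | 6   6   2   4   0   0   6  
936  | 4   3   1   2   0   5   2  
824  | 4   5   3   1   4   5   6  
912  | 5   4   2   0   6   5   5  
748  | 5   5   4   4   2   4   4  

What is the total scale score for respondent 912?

17

Respondent 912 raw: 5, 4, 2, 0, 6, 5, 5.
Reverse-coded (on a 0–6 scale, reversed = 6 − raw):
  item 1: 6 − 5 = 1
  item 2: 4
  item 3: 2
  item 4: 0
  item 5: 6 − 6 = 0
  item 6: 5
  item 7: 5
Sum = 1 + 4 + 2 + 0 + 0 + 5 + 5 = 17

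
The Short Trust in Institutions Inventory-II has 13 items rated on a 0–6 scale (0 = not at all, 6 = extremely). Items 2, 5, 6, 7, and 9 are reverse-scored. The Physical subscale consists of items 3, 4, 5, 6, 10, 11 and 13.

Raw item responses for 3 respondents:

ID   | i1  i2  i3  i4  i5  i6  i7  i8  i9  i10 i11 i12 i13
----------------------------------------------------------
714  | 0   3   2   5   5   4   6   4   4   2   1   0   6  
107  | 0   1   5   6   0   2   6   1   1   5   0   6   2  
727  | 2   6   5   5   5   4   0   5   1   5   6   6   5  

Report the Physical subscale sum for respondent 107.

28

Respondent 107 raw: 0, 1, 5, 6, 0, 2, 6, 1, 1, 5, 0, 6, 2.
Physical items: 3, 4, 5, 6, 10, 11, 13.
Reverse-coded (reversed = (0+6) − raw = 6 − raw):
  item 3: 5
  item 4: 6
  item 5: 6 − 0 = 6
  item 6: 6 − 2 = 4
  item 10: 5
  item 11: 0
  item 13: 2
Sum = 5 + 6 + 6 + 4 + 5 + 0 + 2 = 28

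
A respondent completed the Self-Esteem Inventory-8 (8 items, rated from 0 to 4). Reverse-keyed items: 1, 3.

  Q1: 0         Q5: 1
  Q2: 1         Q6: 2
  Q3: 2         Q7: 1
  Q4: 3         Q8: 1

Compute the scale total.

Reverse-coded items (on a 0–4 scale, reversed = 4 − raw):
  item 1: 4 − 0 = 4
  item 3: 4 − 2 = 2
After reverse-coding: 4, 1, 2, 3, 1, 2, 1, 1
Total = 4 + 1 + 2 + 3 + 1 + 2 + 1 + 1 = 15

15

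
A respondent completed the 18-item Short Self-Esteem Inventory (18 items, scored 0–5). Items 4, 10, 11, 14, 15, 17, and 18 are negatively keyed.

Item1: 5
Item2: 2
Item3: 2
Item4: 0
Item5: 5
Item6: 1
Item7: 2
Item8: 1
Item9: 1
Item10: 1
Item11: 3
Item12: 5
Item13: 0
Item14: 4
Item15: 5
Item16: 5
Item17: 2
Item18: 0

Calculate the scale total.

Apply reverse scoring (reverse-coded value = 5 − response):
  item 4: 5 − 0 = 5
  item 10: 5 − 1 = 4
  item 11: 5 − 3 = 2
  item 14: 5 − 4 = 1
  item 15: 5 − 5 = 0
  item 17: 5 − 2 = 3
  item 18: 5 − 0 = 5
Scored items: 5, 2, 2, 5, 5, 1, 2, 1, 1, 4, 2, 5, 0, 1, 0, 5, 3, 5
Total = 5 + 2 + 2 + 5 + 5 + 1 + 2 + 1 + 1 + 4 + 2 + 5 + 0 + 1 + 0 + 5 + 3 + 5 = 49

49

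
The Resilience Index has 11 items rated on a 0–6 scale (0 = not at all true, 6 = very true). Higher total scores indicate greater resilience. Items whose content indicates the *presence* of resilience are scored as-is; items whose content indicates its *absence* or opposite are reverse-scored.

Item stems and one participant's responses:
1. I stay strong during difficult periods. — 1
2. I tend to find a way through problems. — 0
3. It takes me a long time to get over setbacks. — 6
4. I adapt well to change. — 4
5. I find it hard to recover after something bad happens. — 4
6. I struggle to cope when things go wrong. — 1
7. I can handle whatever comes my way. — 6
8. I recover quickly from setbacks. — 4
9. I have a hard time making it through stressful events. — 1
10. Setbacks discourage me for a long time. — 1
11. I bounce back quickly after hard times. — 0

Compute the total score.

32

Items 3, 5, 6, 9, 10 describe the absence/opposite of resilience → reverse-score.
reversed = (0+6) − raw = 6 − raw.
  item 1: 1
  item 2: 0
  item 3: 6 − 6 = 0
  item 4: 4
  item 5: 6 − 4 = 2
  item 6: 6 − 1 = 5
  item 7: 6
  item 8: 4
  item 9: 6 − 1 = 5
  item 10: 6 − 1 = 5
  item 11: 0
Total = 1 + 0 + 0 + 4 + 2 + 5 + 6 + 4 + 5 + 5 + 0 = 32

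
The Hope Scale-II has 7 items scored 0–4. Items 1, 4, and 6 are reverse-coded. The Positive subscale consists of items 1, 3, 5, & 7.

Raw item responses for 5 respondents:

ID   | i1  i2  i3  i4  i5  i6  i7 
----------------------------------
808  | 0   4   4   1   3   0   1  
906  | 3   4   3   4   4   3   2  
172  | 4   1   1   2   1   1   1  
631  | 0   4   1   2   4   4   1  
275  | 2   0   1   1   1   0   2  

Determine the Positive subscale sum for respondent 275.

6

Respondent 275 raw: 2, 0, 1, 1, 1, 0, 2.
Positive items: 1, 3, 5, 7.
Reverse-coded (reversed = (0+4) − raw = 4 − raw):
  item 1: 4 − 2 = 2
  item 3: 1
  item 5: 1
  item 7: 2
Sum = 2 + 1 + 1 + 2 = 6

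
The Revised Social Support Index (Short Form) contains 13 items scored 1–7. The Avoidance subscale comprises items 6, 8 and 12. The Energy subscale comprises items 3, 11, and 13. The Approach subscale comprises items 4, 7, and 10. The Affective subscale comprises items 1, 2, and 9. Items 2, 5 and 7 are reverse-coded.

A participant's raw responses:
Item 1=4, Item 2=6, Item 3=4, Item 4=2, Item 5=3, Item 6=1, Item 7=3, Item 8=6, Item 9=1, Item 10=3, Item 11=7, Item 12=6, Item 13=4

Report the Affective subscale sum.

Affective items: 1, 2, 9.
Of these, item 2 is reverse-coded; reversed = (1+7) − raw = 8 − raw.
  item 1: 4
  item 2: 8 − 6 = 2
  item 9: 1
Sum = 4 + 2 + 1 = 7

7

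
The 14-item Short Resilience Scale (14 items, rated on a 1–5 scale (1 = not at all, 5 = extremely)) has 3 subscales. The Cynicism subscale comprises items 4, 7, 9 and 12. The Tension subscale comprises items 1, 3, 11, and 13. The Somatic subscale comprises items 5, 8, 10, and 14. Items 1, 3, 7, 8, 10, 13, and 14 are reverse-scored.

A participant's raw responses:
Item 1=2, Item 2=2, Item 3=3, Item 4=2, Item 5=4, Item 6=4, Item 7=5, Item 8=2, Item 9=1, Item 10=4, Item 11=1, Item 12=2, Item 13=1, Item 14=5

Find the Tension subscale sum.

Tension items: 1, 3, 11, 13.
Of these, items 1, 3, & 13 are reverse-scored; reverse-coded value = 6 − response.
  item 1: 6 − 2 = 4
  item 3: 6 − 3 = 3
  item 11: 1
  item 13: 6 − 1 = 5
Sum = 4 + 3 + 1 + 5 = 13

13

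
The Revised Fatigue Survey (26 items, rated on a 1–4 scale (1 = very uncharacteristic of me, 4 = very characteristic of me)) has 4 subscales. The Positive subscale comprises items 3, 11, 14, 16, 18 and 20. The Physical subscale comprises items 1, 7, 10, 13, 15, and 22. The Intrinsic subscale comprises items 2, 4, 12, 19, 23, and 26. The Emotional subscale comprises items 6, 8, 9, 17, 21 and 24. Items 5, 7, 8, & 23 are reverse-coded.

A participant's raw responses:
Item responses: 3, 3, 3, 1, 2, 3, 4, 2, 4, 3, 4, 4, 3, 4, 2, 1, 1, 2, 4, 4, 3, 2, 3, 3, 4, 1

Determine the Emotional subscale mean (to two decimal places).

2.83

Emotional items: 6, 8, 9, 17, 21, 24.
Of these, item 8 is reverse-coded; reverse-coded value = 5 − response.
  item 6: 3
  item 8: 5 − 2 = 3
  item 9: 4
  item 17: 1
  item 21: 3
  item 24: 3
Sum = 3 + 3 + 4 + 1 + 3 + 3 = 17
Mean = 17 / 6 = 2.83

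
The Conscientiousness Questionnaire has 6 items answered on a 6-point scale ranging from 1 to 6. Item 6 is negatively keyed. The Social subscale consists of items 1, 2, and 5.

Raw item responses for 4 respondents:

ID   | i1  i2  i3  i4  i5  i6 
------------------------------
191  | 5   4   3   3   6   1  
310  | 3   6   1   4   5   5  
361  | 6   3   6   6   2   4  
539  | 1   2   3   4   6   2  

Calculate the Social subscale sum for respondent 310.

14

Respondent 310 raw: 3, 6, 1, 4, 5, 5.
Social items: 1, 2, 5.
Reverse-coded (on a 1–6 scale, reversed = 7 − raw):
  item 1: 3
  item 2: 6
  item 5: 5
Sum = 3 + 6 + 5 = 14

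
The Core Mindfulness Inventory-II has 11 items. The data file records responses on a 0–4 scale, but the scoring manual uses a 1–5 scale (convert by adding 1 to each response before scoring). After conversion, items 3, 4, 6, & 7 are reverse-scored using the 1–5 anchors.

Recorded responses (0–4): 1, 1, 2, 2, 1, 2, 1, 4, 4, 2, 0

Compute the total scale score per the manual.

33

Convert to 1–5: 2, 2, 3, 3, 2, 3, 2, 5, 5, 3, 1
Reverse-coded (on a 1–5 scale, reversed = 6 − raw):
  item 3: 6 − 3 = 3
  item 4: 6 − 3 = 3
  item 6: 6 − 3 = 3
  item 7: 6 − 2 = 4
Scored: 2, 2, 3, 3, 2, 3, 4, 5, 5, 3, 1
Total = 33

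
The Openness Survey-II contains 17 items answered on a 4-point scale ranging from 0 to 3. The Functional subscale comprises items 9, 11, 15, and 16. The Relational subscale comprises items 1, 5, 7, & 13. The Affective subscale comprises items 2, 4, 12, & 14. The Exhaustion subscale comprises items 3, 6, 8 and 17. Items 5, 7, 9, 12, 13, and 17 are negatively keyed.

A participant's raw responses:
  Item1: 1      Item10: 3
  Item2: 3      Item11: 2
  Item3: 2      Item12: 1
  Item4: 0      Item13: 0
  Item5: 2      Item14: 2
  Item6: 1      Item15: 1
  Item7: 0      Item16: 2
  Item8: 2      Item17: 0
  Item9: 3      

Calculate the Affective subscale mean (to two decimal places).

Affective items: 2, 4, 12, 14.
Of these, item 12 is negatively keyed; reversed = (0+3) − raw = 3 − raw.
  item 2: 3
  item 4: 0
  item 12: 3 − 1 = 2
  item 14: 2
Sum = 3 + 0 + 2 + 2 = 7
Mean = 7 / 4 = 1.75

1.75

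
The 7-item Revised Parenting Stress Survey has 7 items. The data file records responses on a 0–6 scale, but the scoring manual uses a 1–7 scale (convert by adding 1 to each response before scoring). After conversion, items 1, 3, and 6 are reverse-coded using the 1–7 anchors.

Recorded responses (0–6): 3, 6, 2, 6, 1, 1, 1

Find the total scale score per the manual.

Convert to 1–7: 4, 7, 3, 7, 2, 2, 2
Reverse-coded (reversed = (1+7) − raw = 8 − raw):
  item 1: 8 − 4 = 4
  item 3: 8 − 3 = 5
  item 6: 8 − 2 = 6
Scored: 4, 7, 5, 7, 2, 6, 2
Total = 33

33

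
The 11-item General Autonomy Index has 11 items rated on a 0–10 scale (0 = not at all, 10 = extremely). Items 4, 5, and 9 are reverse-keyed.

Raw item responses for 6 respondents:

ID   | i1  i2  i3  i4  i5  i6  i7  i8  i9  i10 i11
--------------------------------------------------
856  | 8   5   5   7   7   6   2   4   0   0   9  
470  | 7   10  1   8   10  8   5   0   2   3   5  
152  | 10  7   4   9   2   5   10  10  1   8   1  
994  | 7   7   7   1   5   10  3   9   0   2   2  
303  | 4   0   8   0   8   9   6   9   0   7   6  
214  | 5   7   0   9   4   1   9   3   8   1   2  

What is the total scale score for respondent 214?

Respondent 214 raw: 5, 7, 0, 9, 4, 1, 9, 3, 8, 1, 2.
Reverse-coded (reversed = (0+10) − raw = 10 − raw):
  item 1: 5
  item 2: 7
  item 3: 0
  item 4: 10 − 9 = 1
  item 5: 10 − 4 = 6
  item 6: 1
  item 7: 9
  item 8: 3
  item 9: 10 − 8 = 2
  item 10: 1
  item 11: 2
Sum = 5 + 7 + 0 + 1 + 6 + 1 + 9 + 3 + 2 + 1 + 2 = 37

37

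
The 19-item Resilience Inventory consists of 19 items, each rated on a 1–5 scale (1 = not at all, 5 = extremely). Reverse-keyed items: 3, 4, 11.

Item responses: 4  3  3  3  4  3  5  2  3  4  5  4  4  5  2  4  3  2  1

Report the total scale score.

Raw sum = 64. Reverse-keyed items: 3, 4, 11; their raw sum = 11.
Each reversal replaces raw with 6 − raw, changing the total by 6 − 2·raw per item.
Total = 64 + 3·6 − 2·11 = 64 + 18 − 22 = 60

60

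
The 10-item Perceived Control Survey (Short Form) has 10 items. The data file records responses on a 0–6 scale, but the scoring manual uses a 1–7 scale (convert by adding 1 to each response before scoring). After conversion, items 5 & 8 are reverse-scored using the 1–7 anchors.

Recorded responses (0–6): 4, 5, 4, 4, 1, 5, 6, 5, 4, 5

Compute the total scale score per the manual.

Convert to 1–7: 5, 6, 5, 5, 2, 6, 7, 6, 5, 6
Reverse-coded (reverse-coded value = 8 − response):
  item 5: 8 − 2 = 6
  item 8: 8 − 6 = 2
Scored: 5, 6, 5, 5, 6, 6, 7, 2, 5, 6
Total = 53

53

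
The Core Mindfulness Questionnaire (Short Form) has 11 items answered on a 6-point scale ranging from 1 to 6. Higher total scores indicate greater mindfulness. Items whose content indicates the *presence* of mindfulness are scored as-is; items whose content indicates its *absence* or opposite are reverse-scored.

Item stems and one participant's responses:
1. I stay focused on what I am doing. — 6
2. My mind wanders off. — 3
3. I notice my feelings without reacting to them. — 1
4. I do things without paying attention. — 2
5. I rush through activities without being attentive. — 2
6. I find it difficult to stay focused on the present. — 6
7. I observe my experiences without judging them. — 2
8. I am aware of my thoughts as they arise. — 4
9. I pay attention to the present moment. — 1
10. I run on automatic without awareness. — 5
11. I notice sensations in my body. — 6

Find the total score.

37

Items 2, 4, 5, 6, 10 describe the absence/opposite of mindfulness → reverse-score.
reverse-coded value = 7 − response.
  item 1: 6
  item 2: 7 − 3 = 4
  item 3: 1
  item 4: 7 − 2 = 5
  item 5: 7 − 2 = 5
  item 6: 7 − 6 = 1
  item 7: 2
  item 8: 4
  item 9: 1
  item 10: 7 − 5 = 2
  item 11: 6
Total = 6 + 4 + 1 + 5 + 5 + 1 + 2 + 4 + 1 + 2 + 6 = 37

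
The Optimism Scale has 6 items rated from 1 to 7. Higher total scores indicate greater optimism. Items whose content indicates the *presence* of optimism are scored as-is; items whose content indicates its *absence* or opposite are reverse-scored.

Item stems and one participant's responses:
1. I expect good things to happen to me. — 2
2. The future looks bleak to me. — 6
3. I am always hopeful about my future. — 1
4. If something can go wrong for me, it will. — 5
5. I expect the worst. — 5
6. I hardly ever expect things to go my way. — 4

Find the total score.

15

Items 2, 4, 5, 6 describe the absence/opposite of optimism → reverse-score.
reversed = (1+7) − raw = 8 − raw.
  item 1: 2
  item 2: 8 − 6 = 2
  item 3: 1
  item 4: 8 − 5 = 3
  item 5: 8 − 5 = 3
  item 6: 8 − 4 = 4
Total = 2 + 2 + 1 + 3 + 3 + 4 = 15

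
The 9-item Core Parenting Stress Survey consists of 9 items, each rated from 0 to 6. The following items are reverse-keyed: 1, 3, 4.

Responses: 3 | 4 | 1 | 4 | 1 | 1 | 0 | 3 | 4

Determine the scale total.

23

Raw sum = 21. Reverse-keyed items: 1, 3, 4; their raw sum = 8.
Each reversal replaces raw with 6 − raw, changing the total by 6 − 2·raw per item.
Total = 21 + 3·6 − 2·8 = 21 + 18 − 16 = 23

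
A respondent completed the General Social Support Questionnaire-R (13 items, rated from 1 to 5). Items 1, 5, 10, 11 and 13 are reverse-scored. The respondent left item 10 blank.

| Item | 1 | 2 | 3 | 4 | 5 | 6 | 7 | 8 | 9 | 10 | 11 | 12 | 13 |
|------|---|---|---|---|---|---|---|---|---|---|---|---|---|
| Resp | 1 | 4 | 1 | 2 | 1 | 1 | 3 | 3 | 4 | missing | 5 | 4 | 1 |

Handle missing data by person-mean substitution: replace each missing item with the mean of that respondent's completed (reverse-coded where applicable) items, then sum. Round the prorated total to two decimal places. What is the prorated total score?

41.17

Reverse-coded (reverse-coded value = 6 − response):
  item 1: 6 − 1 = 5
  item 5: 6 − 1 = 5
  item 11: 6 − 5 = 1
  item 13: 6 − 1 = 5
Completed scored items (12 of 13): 5, 4, 1, 2, 5, 1, 3, 3, 4, 1, 4, 5; sum = 38.
Person mean = 38 / 12 ≈ 3.1667
Prorated total = (38 / 12) × 13 = 41.17 (to 2 dp)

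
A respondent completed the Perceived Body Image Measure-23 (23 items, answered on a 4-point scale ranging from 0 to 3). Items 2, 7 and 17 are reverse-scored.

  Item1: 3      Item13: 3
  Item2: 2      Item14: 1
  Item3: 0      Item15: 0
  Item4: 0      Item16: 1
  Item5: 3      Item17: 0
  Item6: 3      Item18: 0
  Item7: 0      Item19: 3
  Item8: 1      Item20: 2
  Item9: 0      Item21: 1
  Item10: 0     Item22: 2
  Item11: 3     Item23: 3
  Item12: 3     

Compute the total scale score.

Reverse-scored items use 3 − raw:
  item 2: 3 − 2 = 1
  item 7: 3 − 0 = 3
  item 17: 3 − 0 = 3
Scored responses: 3, 1, 0, 0, 3, 3, 3, 1, 0, 0, 3, 3, 3, 1, 0, 1, 3, 0, 3, 2, 1, 2, 3
Total = 3 + 1 + 0 + 0 + 3 + 3 + 3 + 1 + 0 + 0 + 3 + 3 + 3 + 1 + 0 + 1 + 3 + 0 + 3 + 2 + 1 + 2 + 3 = 39

39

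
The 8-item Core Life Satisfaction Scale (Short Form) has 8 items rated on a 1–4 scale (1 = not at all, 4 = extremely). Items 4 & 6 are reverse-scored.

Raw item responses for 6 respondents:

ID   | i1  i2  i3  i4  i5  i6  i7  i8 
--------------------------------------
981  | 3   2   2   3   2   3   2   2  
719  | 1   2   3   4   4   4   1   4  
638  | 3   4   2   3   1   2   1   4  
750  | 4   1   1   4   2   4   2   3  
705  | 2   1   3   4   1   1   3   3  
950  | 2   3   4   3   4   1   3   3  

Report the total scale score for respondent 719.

17

Respondent 719 raw: 1, 2, 3, 4, 4, 4, 1, 4.
Reverse-coded (reverse-coded value = 5 − response):
  item 1: 1
  item 2: 2
  item 3: 3
  item 4: 5 − 4 = 1
  item 5: 4
  item 6: 5 − 4 = 1
  item 7: 1
  item 8: 4
Sum = 1 + 2 + 3 + 1 + 4 + 1 + 1 + 4 = 17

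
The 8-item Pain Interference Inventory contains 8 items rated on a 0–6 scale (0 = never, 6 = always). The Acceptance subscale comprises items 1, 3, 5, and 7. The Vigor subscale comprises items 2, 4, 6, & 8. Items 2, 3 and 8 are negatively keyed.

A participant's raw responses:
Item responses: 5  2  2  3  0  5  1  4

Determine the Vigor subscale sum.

Vigor items: 2, 4, 6, 8.
Of these, items 2 & 8 are negatively keyed; on a 0–6 scale, reversed = 6 − raw.
  item 2: 6 − 2 = 4
  item 4: 3
  item 6: 5
  item 8: 6 − 4 = 2
Sum = 4 + 3 + 5 + 2 = 14

14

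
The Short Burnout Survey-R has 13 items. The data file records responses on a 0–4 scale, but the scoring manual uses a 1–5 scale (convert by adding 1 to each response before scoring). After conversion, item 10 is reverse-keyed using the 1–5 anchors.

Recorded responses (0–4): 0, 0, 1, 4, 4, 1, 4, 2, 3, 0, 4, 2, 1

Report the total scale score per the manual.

43

Convert to 1–5: 1, 1, 2, 5, 5, 2, 5, 3, 4, 1, 5, 3, 2
Reverse-coded (on a 1–5 scale, reversed = 6 − raw):
  item 10: 6 − 1 = 5
Scored: 1, 1, 2, 5, 5, 2, 5, 3, 4, 5, 5, 3, 2
Total = 43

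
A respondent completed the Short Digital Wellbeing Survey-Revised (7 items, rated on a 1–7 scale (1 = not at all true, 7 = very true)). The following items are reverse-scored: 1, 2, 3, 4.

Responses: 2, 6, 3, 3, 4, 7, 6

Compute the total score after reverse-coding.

35

Reversing items 1, 2, 3, & 4 with 8 − raw:
Total = (8−2) + (8−6) + (8−3) + (8−3) + 4 + 7 + 6
      = 6 + 2 + 5 + 5 + 4 + 7 + 6 = 35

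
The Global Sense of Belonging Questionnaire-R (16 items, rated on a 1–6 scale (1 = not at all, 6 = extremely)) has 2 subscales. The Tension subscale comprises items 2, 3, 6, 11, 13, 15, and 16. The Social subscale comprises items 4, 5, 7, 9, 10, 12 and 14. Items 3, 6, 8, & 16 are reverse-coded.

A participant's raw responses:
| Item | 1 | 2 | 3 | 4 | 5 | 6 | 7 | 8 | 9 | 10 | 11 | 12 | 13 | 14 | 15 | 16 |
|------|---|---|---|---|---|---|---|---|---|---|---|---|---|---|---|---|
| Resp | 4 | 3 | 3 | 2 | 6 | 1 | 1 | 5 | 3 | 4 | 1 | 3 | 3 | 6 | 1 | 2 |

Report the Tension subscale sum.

Tension items: 2, 3, 6, 11, 13, 15, 16.
Of these, items 3, 6, and 16 are reverse-coded; reversed = (1+6) − raw = 7 − raw.
  item 2: 3
  item 3: 7 − 3 = 4
  item 6: 7 − 1 = 6
  item 11: 1
  item 13: 3
  item 15: 1
  item 16: 7 − 2 = 5
Sum = 3 + 4 + 6 + 1 + 3 + 1 + 5 = 23

23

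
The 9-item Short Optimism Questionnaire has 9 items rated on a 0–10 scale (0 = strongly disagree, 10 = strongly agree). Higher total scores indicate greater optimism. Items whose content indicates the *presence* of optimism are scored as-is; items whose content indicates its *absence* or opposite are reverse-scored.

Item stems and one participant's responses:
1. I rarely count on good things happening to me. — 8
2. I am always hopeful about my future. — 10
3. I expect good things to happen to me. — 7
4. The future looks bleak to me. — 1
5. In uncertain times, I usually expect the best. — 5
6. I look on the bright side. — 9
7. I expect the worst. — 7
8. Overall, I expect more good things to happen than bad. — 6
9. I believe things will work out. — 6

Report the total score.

57

Items 1, 4, 7 describe the absence/opposite of optimism → reverse-score.
on a 0–10 scale, reversed = 10 − raw.
  item 1: 10 − 8 = 2
  item 2: 10
  item 3: 7
  item 4: 10 − 1 = 9
  item 5: 5
  item 6: 9
  item 7: 10 − 7 = 3
  item 8: 6
  item 9: 6
Total = 2 + 10 + 7 + 9 + 5 + 9 + 3 + 6 + 6 = 57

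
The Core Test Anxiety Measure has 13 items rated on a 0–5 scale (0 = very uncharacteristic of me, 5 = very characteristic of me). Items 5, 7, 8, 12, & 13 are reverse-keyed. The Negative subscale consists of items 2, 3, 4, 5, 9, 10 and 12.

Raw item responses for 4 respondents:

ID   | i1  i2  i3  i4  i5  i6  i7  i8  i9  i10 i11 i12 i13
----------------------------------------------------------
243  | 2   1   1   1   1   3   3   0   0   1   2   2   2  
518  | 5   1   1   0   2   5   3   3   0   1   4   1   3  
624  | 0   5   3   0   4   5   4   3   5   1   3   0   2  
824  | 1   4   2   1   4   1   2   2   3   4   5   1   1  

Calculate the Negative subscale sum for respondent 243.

Respondent 243 raw: 2, 1, 1, 1, 1, 3, 3, 0, 0, 1, 2, 2, 2.
Negative items: 2, 3, 4, 5, 9, 10, 12.
Reverse-coded (on a 0–5 scale, reversed = 5 − raw):
  item 2: 1
  item 3: 1
  item 4: 1
  item 5: 5 − 1 = 4
  item 9: 0
  item 10: 1
  item 12: 5 − 2 = 3
Sum = 1 + 1 + 1 + 4 + 0 + 1 + 3 = 11

11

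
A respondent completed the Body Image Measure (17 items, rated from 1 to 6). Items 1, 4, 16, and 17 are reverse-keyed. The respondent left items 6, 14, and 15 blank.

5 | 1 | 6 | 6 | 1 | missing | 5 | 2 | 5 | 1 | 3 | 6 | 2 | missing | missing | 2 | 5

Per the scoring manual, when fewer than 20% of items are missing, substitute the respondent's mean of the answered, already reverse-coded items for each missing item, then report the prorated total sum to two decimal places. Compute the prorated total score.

51.00

Reverse-coded (reverse-coded value = 7 − response):
  item 1: 7 − 5 = 2
  item 4: 7 − 6 = 1
  item 16: 7 − 2 = 5
  item 17: 7 − 5 = 2
Completed scored items (14 of 17): 2, 1, 6, 1, 1, 5, 2, 5, 1, 3, 6, 2, 5, 2; sum = 42.
Person mean = 42 / 14 ≈ 3.0000
Prorated total = (42 / 14) × 17 = 51.00 (to 2 dp)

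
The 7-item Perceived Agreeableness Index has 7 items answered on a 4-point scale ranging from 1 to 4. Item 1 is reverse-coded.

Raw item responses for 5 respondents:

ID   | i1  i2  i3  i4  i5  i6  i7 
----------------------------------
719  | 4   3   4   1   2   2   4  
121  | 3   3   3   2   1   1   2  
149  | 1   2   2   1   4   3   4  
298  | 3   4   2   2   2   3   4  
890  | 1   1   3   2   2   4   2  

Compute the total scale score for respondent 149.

20

Respondent 149 raw: 1, 2, 2, 1, 4, 3, 4.
Reverse-coded (reverse-coded value = 5 − response):
  item 1: 5 − 1 = 4
  item 2: 2
  item 3: 2
  item 4: 1
  item 5: 4
  item 6: 3
  item 7: 4
Sum = 4 + 2 + 2 + 1 + 4 + 3 + 4 = 20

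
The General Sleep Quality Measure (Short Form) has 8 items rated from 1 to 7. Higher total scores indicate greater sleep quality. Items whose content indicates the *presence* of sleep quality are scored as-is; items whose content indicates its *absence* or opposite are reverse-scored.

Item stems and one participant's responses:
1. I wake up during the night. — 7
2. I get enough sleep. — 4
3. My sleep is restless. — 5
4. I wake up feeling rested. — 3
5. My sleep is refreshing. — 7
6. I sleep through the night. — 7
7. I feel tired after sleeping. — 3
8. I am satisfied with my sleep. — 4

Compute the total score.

Items 1, 3, 7 describe the absence/opposite of sleep quality → reverse-score.
reverse-coded value = 8 − response.
  item 1: 8 − 7 = 1
  item 2: 4
  item 3: 8 − 5 = 3
  item 4: 3
  item 5: 7
  item 6: 7
  item 7: 8 − 3 = 5
  item 8: 4
Total = 1 + 4 + 3 + 3 + 7 + 7 + 5 + 4 = 34

34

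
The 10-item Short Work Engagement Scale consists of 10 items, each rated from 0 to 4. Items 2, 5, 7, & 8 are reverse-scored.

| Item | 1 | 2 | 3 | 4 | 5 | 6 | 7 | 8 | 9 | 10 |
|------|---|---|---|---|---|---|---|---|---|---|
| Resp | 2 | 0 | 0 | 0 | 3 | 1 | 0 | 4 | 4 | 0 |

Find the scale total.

16

Reverse-scored items use 4 − raw:
  item 2: 4 − 0 = 4
  item 5: 4 − 3 = 1
  item 7: 4 − 0 = 4
  item 8: 4 − 4 = 0
After reverse-coding: 2, 4, 0, 0, 1, 1, 4, 0, 4, 0
Total = 2 + 4 + 0 + 0 + 1 + 1 + 4 + 0 + 4 + 0 = 16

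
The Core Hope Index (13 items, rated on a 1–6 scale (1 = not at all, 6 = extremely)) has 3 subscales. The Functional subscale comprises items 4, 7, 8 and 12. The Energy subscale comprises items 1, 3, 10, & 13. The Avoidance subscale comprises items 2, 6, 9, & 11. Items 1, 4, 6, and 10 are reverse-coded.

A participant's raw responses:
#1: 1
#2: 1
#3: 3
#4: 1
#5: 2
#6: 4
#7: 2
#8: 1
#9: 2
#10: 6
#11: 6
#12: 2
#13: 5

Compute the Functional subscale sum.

Functional items: 4, 7, 8, 12.
Of these, item 4 is reverse-coded; on a 1–6 scale, reversed = 7 − raw.
  item 4: 7 − 1 = 6
  item 7: 2
  item 8: 1
  item 12: 2
Sum = 6 + 2 + 1 + 2 = 11

11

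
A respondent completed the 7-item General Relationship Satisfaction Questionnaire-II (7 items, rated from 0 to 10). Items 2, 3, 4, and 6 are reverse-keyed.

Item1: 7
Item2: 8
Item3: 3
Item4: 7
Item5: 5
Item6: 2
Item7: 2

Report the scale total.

Apply reverse scoring (reverse-coded value = 10 − response):
  item 2: 10 − 8 = 2
  item 3: 10 − 3 = 7
  item 4: 10 − 7 = 3
  item 6: 10 − 2 = 8
After reverse-coding: 7, 2, 7, 3, 5, 8, 2
Total = 7 + 2 + 7 + 3 + 5 + 8 + 2 = 34

34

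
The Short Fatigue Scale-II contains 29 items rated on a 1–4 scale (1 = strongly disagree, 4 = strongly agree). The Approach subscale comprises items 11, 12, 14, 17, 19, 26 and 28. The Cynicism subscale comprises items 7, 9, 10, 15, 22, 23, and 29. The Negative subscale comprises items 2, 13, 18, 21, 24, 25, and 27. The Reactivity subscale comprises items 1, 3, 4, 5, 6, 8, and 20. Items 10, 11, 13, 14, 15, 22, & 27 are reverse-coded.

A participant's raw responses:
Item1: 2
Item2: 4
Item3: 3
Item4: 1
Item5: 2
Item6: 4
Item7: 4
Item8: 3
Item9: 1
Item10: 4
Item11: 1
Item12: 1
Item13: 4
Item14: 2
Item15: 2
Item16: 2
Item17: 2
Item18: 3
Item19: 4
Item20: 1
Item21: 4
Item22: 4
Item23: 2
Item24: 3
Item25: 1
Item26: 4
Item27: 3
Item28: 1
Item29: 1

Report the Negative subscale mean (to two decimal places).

Negative items: 2, 13, 18, 21, 24, 25, 27.
Of these, items 13 and 27 are reverse-coded; on a 1–4 scale, reversed = 5 − raw.
  item 2: 4
  item 13: 5 − 4 = 1
  item 18: 3
  item 21: 4
  item 24: 3
  item 25: 1
  item 27: 5 − 3 = 2
Sum = 4 + 1 + 3 + 4 + 3 + 1 + 2 = 18
Mean = 18 / 7 = 2.57

2.57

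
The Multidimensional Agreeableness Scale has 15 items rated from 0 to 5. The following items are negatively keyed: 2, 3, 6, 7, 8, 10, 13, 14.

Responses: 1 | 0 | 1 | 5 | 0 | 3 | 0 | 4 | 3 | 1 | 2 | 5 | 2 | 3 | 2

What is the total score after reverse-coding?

Reversing items 2, 3, 6, 7, 8, 10, 13 and 14 with 5 − raw:
Total = 1 + (5−0) + (5−1) + 5 + 0 + (5−3) + (5−0) + (5−4) + 3 + (5−1) + 2 + 5 + (5−2) + (5−3) + 2
      = 1 + 5 + 4 + 5 + 0 + 2 + 5 + 1 + 3 + 4 + 2 + 5 + 3 + 2 + 2 = 44

44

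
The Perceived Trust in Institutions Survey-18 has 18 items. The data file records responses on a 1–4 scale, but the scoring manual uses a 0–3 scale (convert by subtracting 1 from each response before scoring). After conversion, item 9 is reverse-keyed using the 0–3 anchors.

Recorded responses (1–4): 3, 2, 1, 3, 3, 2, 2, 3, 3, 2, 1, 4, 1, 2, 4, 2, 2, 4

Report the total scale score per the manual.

Convert to 0–3: 2, 1, 0, 2, 2, 1, 1, 2, 2, 1, 0, 3, 0, 1, 3, 1, 1, 3
Reverse-coded (on a 0–3 scale, reversed = 3 − raw):
  item 9: 3 − 2 = 1
Scored: 2, 1, 0, 2, 2, 1, 1, 2, 1, 1, 0, 3, 0, 1, 3, 1, 1, 3
Total = 25

25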